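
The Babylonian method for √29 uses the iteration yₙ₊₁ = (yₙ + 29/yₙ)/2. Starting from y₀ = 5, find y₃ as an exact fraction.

528527/98145

y₁ = (5 + 29/5)/2 = 27/5.
y₂ = (27/5 + 29/(27/5))/2 = 727/135.
y₃ = (727/135 + 29/(727/135))/2 = 528527/98145.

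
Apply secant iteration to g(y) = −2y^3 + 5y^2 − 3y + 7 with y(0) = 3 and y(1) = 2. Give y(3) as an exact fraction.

g(3) = −11, g(2) = 5. y(2) = 2 − 5·(2 − 3)/(5 − (−11)) = 37/16.
g(2) = 5, g(37/16) = 4235/2048. y(3) = (37/16) − (4235/2048)·((37/16) − 2)/((4235/2048) − 5) = 3042/1201.

3042/1201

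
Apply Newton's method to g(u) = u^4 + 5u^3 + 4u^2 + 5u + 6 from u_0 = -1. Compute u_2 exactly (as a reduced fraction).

g'(u) = 4u^3 + 15u^2 + 8u + 5.
g(-1) = 1, g'(-1) = 8, so u_1 = (-1) - 1/8 = -9/8.
g(-9/8) = -327/4096, g'(-9/8) = 1189/128, so u_2 = (-9/8) - (-327/4096)/(1189/128) = -42477/38048.

-42477/38048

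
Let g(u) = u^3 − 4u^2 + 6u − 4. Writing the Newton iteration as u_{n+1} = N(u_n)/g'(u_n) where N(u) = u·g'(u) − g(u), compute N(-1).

−2

g'(u) = 3u^2 − 8u + 6.
N(u) = u·g'(u) − g(u) = u·(3u^2 − 8u + 6) − (u^3 − 4u^2 + 6u − 4) = 2u^3 − 4u^2 + 4.
N(-1) = −2.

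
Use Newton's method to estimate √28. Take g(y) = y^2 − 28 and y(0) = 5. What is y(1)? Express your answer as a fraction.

53/10

g'(y) = 2y.
g(5) = −3, g'(5) = 10, so y(1) = 5 − (−3)/10 = 53/10.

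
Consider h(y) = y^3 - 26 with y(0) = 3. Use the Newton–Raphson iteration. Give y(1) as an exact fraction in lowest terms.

80/27

h'(y) = 3y^2.
h(3) = 1, h'(3) = 27, so y(1) = 3 - 1/27 = 80/27.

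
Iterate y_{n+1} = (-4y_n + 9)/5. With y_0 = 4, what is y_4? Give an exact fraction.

y_1 = (-4·4 + 9)/5 = -7/5.
y_2 = (-4·(-7/5) + 9)/5 = 73/25.
y_3 = (-4·(73/25) + 9)/5 = -67/125.
y_4 = (-4·(-67/125) + 9)/5 = 1393/625.

1393/625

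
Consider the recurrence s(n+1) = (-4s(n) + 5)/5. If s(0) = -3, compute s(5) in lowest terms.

s(1) = (-4·(-3) + 5)/5 = 17/5.
s(2) = (-4·(17/5) + 5)/5 = -43/25.
s(3) = (-4·(-43/25) + 5)/5 = 297/125.
s(4) = (-4·(297/125) + 5)/5 = -563/625.
s(5) = (-4·(-563/625) + 5)/5 = 5377/3125.

5377/3125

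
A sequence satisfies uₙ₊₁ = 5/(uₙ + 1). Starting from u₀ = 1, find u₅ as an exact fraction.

u₁ = 5/(1 + 1) = 5/2.
u₂ = 5/(5/2 + 1) = 10/7.
u₃ = 5/(10/7 + 1) = 35/17.
u₄ = 5/(35/17 + 1) = 85/52.
u₅ = 5/(85/52 + 1) = 260/137.

260/137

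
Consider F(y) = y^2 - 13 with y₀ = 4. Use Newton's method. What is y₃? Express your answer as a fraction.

F'(y) = 2y.
F(4) = 3, F'(4) = 8, so y₁ = 4 - 3/8 = 29/8.
F(29/8) = 9/64, F'(29/8) = 29/4, so y₂ = (29/8) - (9/64)/(29/4) = 1673/464.
F(1673/464) = 81/215296, F'(1673/464) = 1673/232, so y₃ = (1673/464) - (81/215296)/(1673/232) = 5597777/1552544.

5597777/1552544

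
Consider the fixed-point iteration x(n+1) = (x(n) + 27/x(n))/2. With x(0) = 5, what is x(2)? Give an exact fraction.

1351/260

x(1) = (5 + 27/5)/2 = 26/5.
x(2) = (26/5 + 27/(26/5))/2 = 1351/260.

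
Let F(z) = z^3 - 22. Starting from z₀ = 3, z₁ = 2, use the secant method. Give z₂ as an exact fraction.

52/19

F(3) = 5, F(2) = -14. z₂ = 2 - (-14)·(2 - 3)/((-14) - 5) = 52/19.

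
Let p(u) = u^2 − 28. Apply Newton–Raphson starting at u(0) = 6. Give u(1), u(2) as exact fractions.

u(1) = 16/3, u(2) = 127/24

p'(u) = 2u.
p(6) = 8, p'(6) = 12, so u(1) = 6 − 8/12 = 16/3.
p(16/3) = 4/9, p'(16/3) = 32/3, so u(2) = (16/3) − (4/9)/(32/3) = 127/24.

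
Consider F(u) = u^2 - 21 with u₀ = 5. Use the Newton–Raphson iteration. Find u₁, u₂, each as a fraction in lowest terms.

F'(u) = 2u.
F(5) = 4, F'(5) = 10, so u₁ = 5 - 4/10 = 23/5.
F(23/5) = 4/25, F'(23/5) = 46/5, so u₂ = (23/5) - (4/25)/(46/5) = 527/115.

u₁ = 23/5, u₂ = 527/115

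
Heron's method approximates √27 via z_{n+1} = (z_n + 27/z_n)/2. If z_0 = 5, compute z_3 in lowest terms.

z_1 = (5 + 27/5)/2 = 26/5.
z_2 = (26/5 + 27/(26/5))/2 = 1351/260.
z_3 = (1351/260 + 27/(1351/260))/2 = 3650401/702520.

3650401/702520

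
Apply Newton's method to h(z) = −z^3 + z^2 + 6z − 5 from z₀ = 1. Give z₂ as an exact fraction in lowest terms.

577/710

h'(z) = −3z^2 + 2z + 6.
h(1) = 1, h'(1) = 5, so z₁ = 1 − 1/5 = 4/5.
h(4/5) = −9/125, h'(4/5) = 142/25, so z₂ = (4/5) − (−9/125)/(142/25) = 577/710.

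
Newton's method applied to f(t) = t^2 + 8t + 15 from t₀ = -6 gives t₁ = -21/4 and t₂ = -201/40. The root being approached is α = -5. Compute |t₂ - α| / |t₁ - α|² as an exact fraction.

t₁ - α = -21/4 - (-5) = -21/4 + 5 = -1/4, so |t₁ - α| = 1/4.
t₂ - α = -201/40 - (-5) = -201/40 + 5 = -1/40, so |t₂ - α| = 1/40.
|t₁ - α|² = 1/16.
Ratio = (1/40) / (1/16) = 2/5.

2/5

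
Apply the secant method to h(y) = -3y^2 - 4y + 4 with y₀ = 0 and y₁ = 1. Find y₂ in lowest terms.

4/7

h(0) = 4, h(1) = -3. y₂ = 1 - (-3)·(1 - 0)/((-3) - 4) = 4/7.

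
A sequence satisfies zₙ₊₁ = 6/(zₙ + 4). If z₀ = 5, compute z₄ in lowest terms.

111/95

z₁ = 6/(5 + 4) = 2/3.
z₂ = 6/(2/3 + 4) = 9/7.
z₃ = 6/(9/7 + 4) = 42/37.
z₄ = 6/(42/37 + 4) = 111/95.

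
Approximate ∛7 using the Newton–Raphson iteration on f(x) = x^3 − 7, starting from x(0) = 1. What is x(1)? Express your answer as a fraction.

3

f'(x) = 3x^2.
f(1) = −6, f'(1) = 3, so x(1) = 1 − (−6)/3 = 3.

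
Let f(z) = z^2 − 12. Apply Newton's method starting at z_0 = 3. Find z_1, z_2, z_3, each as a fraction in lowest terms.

z_1 = 7/2, z_2 = 97/28, z_3 = 18817/5432

f'(z) = 2z.
f(3) = −3, f'(3) = 6, so z_1 = 3 − (−3)/6 = 7/2.
f(7/2) = 1/4, f'(7/2) = 7, so z_2 = (7/2) − (1/4)/7 = 97/28.
f(97/28) = 1/784, f'(97/28) = 97/14, so z_3 = (97/28) − (1/784)/(97/14) = 18817/5432.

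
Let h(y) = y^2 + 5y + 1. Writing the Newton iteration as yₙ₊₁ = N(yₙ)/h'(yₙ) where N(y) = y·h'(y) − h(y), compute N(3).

8

h'(y) = 2y + 5.
N(y) = y·h'(y) − h(y) = y·(2y + 5) − (y^2 + 5y + 1) = y^2 − 1.
N(3) = 8.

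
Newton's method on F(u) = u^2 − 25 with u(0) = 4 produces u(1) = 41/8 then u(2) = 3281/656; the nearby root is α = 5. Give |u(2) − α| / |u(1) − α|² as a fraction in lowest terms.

u(1) − α = 41/8 − 5 = 1/8, so |u(1) − α| = 1/8.
u(2) − α = 3281/656 − 5 = 1/656, so |u(2) − α| = 1/656.
|u(1) − α|² = 1/64.
Ratio = (1/656) / (1/64) = 4/41.

4/41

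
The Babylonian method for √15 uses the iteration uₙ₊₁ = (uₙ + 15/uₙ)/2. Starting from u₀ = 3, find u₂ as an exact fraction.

31/8

u₁ = (3 + 15/3)/2 = 4.
u₂ = (4 + 15/4)/2 = 31/8.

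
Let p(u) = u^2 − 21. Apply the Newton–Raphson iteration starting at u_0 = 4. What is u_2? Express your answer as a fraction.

2713/592

p'(u) = 2u.
p(4) = −5, p'(4) = 8, so u_1 = 4 − (−5)/8 = 37/8.
p(37/8) = 25/64, p'(37/8) = 37/4, so u_2 = (37/8) − (25/64)/(37/4) = 2713/592.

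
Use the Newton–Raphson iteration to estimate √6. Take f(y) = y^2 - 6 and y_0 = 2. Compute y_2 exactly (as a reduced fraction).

f'(y) = 2y.
f(2) = -2, f'(2) = 4, so y_1 = 2 - (-2)/4 = 5/2.
f(5/2) = 1/4, f'(5/2) = 5, so y_2 = (5/2) - (1/4)/5 = 49/20.

49/20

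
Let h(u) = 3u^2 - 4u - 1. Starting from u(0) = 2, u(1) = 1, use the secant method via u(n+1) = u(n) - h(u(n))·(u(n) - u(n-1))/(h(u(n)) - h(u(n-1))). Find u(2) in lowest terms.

h(2) = 3, h(1) = -2. u(2) = 1 - (-2)·(1 - 2)/((-2) - 3) = 7/5.

7/5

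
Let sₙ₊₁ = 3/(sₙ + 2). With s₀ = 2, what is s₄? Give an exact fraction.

s₁ = 3/(2 + 2) = 3/4.
s₂ = 3/(3/4 + 2) = 12/11.
s₃ = 3/(12/11 + 2) = 33/34.
s₄ = 3/(33/34 + 2) = 102/101.

102/101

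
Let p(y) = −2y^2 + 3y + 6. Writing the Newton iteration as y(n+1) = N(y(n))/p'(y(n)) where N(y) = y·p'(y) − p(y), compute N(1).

−8

p'(y) = −4y + 3.
N(y) = y·p'(y) − p(y) = y·(−4y + 3) − (−2y^2 + 3y + 6) = −2y^2 − 6.
N(1) = −8.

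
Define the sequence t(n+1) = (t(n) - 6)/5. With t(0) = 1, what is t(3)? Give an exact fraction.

-37/25

t(1) = (1 - 6)/5 = -1.
t(2) = ((-1) - 6)/5 = -7/5.
t(3) = ((-7/5) - 6)/5 = -37/25.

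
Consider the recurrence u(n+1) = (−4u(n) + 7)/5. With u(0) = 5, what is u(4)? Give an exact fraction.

1567/625

u(1) = (−4·5 + 7)/5 = −13/5.
u(2) = (−4·(−13/5) + 7)/5 = 87/25.
u(3) = (−4·(87/25) + 7)/5 = −173/125.
u(4) = (−4·(−173/125) + 7)/5 = 1567/625.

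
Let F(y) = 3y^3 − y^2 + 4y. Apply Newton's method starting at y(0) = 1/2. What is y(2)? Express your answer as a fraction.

F'(y) = 9y^2 − 2y + 4.
F(1/2) = 17/8, F'(1/2) = 21/4, so y(1) = (1/2) − (17/8)/(21/4) = 2/21.
F(2/21) = 1156/3087, F'(2/21) = 572/147, so y(2) = (2/21) − (1156/3087)/(572/147) = −1/1001.

−1/1001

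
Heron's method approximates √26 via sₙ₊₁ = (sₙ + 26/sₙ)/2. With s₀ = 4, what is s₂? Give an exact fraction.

857/168

s₁ = (4 + 26/4)/2 = 21/4.
s₂ = (21/4 + 26/(21/4))/2 = 857/168.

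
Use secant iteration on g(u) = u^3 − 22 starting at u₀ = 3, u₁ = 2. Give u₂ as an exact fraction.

g(3) = 5, g(2) = −14. u₂ = 2 − (−14)·(2 − 3)/((−14) − 5) = 52/19.

52/19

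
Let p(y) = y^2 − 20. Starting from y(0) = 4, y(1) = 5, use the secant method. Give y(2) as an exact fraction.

40/9

p(4) = −4, p(5) = 5. y(2) = 5 − 5·(5 − 4)/(5 − (−4)) = 40/9.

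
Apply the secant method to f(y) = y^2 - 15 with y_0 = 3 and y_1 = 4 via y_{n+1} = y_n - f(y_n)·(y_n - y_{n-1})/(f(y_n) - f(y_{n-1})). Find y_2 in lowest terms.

27/7

f(3) = -6, f(4) = 1. y_2 = 4 - 1·(4 - 3)/(1 - (-6)) = 27/7.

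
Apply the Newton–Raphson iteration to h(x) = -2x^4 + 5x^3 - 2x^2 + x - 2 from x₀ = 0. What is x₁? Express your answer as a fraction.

2

h'(x) = -8x^3 + 15x^2 - 4x + 1.
h(0) = -2, h'(0) = 1, so x₁ = 0 - (-2)/1 = 2.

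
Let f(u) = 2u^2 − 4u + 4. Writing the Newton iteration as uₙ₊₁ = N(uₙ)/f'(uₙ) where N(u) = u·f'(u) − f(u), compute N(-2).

4

f'(u) = 4u − 4.
N(u) = u·f'(u) − f(u) = u·(4u − 4) − (2u^2 − 4u + 4) = 2u^2 − 4.
N(-2) = 4.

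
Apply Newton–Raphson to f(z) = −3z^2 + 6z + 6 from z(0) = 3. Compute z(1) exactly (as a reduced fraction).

f'(z) = −6z + 6.
f(3) = −3, f'(3) = −12, so z(1) = 3 − (−3)/(−12) = 11/4.

11/4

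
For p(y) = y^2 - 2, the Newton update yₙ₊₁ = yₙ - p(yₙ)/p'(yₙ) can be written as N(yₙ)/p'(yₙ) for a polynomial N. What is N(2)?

6

p'(y) = 2y.
N(y) = y·p'(y) - p(y) = y·(2y) - (y^2 - 2) = y^2 + 2.
N(2) = 6.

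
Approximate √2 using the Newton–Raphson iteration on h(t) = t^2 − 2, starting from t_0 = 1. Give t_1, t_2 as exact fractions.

t_1 = 3/2, t_2 = 17/12

h'(t) = 2t.
h(1) = −1, h'(1) = 2, so t_1 = 1 − (−1)/2 = 3/2.
h(3/2) = 1/4, h'(3/2) = 3, so t_2 = (3/2) − (1/4)/3 = 17/12.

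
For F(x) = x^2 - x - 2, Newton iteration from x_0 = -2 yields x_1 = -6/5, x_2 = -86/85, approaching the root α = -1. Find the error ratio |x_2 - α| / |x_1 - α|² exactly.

x_1 - α = -6/5 - (-1) = -6/5 + 1 = -1/5, so |x_1 - α| = 1/5.
x_2 - α = -86/85 - (-1) = -86/85 + 1 = -1/85, so |x_2 - α| = 1/85.
|x_1 - α|² = 1/25.
Ratio = (1/85) / (1/25) = 5/17.

5/17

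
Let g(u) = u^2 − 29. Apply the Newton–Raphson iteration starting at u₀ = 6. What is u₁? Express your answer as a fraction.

65/12

g'(u) = 2u.
g(6) = 7, g'(6) = 12, so u₁ = 6 − 7/12 = 65/12.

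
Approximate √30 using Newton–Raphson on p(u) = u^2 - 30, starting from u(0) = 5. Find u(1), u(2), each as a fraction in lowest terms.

p'(u) = 2u.
p(5) = -5, p'(5) = 10, so u(1) = 5 - (-5)/10 = 11/2.
p(11/2) = 1/4, p'(11/2) = 11, so u(2) = (11/2) - (1/4)/11 = 241/44.

u(1) = 11/2, u(2) = 241/44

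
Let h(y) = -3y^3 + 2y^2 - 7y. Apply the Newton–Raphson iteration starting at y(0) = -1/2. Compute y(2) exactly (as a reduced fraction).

h'(y) = -9y^2 + 4y - 7.
h(-1/2) = 35/8, h'(-1/2) = -45/4, so y(1) = (-1/2) - (35/8)/(-45/4) = -1/9.
h(-1/9) = 196/243, h'(-1/9) = -68/9, so y(2) = (-1/9) - (196/243)/(-68/9) = -2/459.

-2/459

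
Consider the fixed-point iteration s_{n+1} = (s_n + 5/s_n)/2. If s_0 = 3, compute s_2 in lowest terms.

47/21

s_1 = (3 + 5/3)/2 = 7/3.
s_2 = (7/3 + 5/(7/3))/2 = 47/21.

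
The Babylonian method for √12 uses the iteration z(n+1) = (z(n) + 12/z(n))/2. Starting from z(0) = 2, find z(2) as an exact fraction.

z(1) = (2 + 12/2)/2 = 4.
z(2) = (4 + 12/4)/2 = 7/2.

7/2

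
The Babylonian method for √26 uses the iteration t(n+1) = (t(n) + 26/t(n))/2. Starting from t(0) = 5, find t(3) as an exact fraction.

t(1) = (5 + 26/5)/2 = 51/10.
t(2) = (51/10 + 26/(51/10))/2 = 5201/1020.
t(3) = (5201/1020 + 26/(5201/1020))/2 = 54100801/10610040.

54100801/10610040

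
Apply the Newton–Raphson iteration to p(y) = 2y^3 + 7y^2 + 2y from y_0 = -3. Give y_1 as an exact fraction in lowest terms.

p'(y) = 6y^2 + 14y + 2.
p(-3) = 3, p'(-3) = 14, so y_1 = (-3) - 3/14 = -45/14.

-45/14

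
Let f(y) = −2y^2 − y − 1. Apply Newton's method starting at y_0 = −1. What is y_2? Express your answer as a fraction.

f'(y) = −4y − 1.
f(−1) = −2, f'(−1) = 3, so y_1 = (−1) − (−2)/3 = −1/3.
f(−1/3) = −8/9, f'(−1/3) = 1/3, so y_2 = (−1/3) − (−8/9)/(1/3) = 7/3.

7/3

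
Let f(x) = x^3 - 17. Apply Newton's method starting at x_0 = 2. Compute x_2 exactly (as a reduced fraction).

625/242

f'(x) = 3x^2.
f(2) = -9, f'(2) = 12, so x_1 = 2 - (-9)/12 = 11/4.
f(11/4) = 243/64, f'(11/4) = 363/16, so x_2 = (11/4) - (243/64)/(363/16) = 625/242.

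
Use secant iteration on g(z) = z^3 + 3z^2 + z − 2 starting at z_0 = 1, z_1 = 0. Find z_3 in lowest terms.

g(1) = 3, g(0) = −2. z_2 = 0 − (−2)·(0 − 1)/((−2) − 3) = 2/5.
g(0) = −2, g(2/5) = −132/125. z_3 = (2/5) − (−132/125)·((2/5) − 0)/((−132/125) − (−2)) = 50/59.

50/59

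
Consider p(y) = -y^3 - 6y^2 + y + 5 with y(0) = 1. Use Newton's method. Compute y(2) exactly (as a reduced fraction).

3231/3493

p'(y) = -3y^2 - 12y + 1.
p(1) = -1, p'(1) = -14, so y(1) = 1 - (-1)/(-14) = 13/14.
p(13/14) = -125/2744, p'(13/14) = -2495/196, so y(2) = (13/14) - (-125/2744)/(-2495/196) = 3231/3493.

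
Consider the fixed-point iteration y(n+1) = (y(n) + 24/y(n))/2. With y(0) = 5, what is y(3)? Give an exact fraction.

46099201/9409960

y(1) = (5 + 24/5)/2 = 49/10.
y(2) = (49/10 + 24/(49/10))/2 = 4801/980.
y(3) = (4801/980 + 24/(4801/980))/2 = 46099201/9409960.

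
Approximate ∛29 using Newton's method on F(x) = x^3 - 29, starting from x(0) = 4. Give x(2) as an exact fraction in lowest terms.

5473477/1774728

F'(x) = 3x^2.
F(4) = 35, F'(4) = 48, so x(1) = 4 - 35/48 = 157/48.
F(157/48) = 662725/110592, F'(157/48) = 24649/768, so x(2) = (157/48) - (662725/110592)/(24649/768) = 5473477/1774728.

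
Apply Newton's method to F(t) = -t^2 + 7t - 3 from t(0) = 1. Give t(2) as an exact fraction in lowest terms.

71/155

F'(t) = -2t + 7.
F(1) = 3, F'(1) = 5, so t(1) = 1 - 3/5 = 2/5.
F(2/5) = -9/25, F'(2/5) = 31/5, so t(2) = (2/5) - (-9/25)/(31/5) = 71/155.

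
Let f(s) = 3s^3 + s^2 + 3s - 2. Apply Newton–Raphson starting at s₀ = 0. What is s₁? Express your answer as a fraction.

2/3

f'(s) = 9s^2 + 2s + 3.
f(0) = -2, f'(0) = 3, so s₁ = 0 - (-2)/3 = 2/3.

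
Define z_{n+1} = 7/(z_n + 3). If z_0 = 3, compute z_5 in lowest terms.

z_1 = 7/(3 + 3) = 7/6.
z_2 = 7/(7/6 + 3) = 42/25.
z_3 = 7/(42/25 + 3) = 175/117.
z_4 = 7/(175/117 + 3) = 819/526.
z_5 = 7/(819/526 + 3) = 3682/2397.

3682/2397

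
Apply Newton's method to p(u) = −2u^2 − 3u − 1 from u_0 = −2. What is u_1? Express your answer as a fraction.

−7/5

p'(u) = −4u − 3.
p(−2) = −3, p'(−2) = 5, so u_1 = (−2) − (−3)/5 = −7/5.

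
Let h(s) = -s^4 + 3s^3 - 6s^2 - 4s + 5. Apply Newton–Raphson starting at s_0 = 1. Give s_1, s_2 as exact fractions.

h'(s) = -4s^3 + 9s^2 - 12s - 4.
h(1) = -3, h'(1) = -11, so s_1 = 1 - (-3)/(-11) = 8/11.
h(8/11) = -3051/14641, h'(8/11) = -12652/1331, so s_2 = (8/11) - (-3051/14641)/(-12652/1331) = 98165/139172.

s_1 = 8/11, s_2 = 98165/139172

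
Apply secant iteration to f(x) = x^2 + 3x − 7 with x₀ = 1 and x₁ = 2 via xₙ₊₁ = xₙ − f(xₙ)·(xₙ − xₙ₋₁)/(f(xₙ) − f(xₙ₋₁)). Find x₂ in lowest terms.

f(1) = −3, f(2) = 3. x₂ = 2 − 3·(2 − 1)/(3 − (−3)) = 3/2.

3/2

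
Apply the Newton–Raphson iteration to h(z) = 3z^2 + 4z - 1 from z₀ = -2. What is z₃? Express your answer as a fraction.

-1113547/719072

h'(z) = 6z + 4.
h(-2) = 3, h'(-2) = -8, so z₁ = (-2) - 3/(-8) = -13/8.
h(-13/8) = 27/64, h'(-13/8) = -23/4, so z₂ = (-13/8) - (27/64)/(-23/4) = -571/368.
h(-571/368) = 2187/135424, h'(-571/368) = -977/184, so z₃ = (-571/368) - (2187/135424)/(-977/184) = -1113547/719072.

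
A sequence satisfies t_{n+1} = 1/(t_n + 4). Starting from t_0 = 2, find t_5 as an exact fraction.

449/1902

t_1 = 1/(2 + 4) = 1/6.
t_2 = 1/(1/6 + 4) = 6/25.
t_3 = 1/(6/25 + 4) = 25/106.
t_4 = 1/(25/106 + 4) = 106/449.
t_5 = 1/(106/449 + 4) = 449/1902.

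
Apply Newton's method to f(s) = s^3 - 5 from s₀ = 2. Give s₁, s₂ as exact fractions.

f'(s) = 3s^2.
f(2) = 3, f'(2) = 12, so s₁ = 2 - 3/12 = 7/4.
f(7/4) = 23/64, f'(7/4) = 147/16, so s₂ = (7/4) - (23/64)/(147/16) = 503/294.

s₁ = 7/4, s₂ = 503/294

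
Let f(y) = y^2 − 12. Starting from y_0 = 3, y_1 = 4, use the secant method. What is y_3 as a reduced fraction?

45/13

f(3) = −3, f(4) = 4. y_2 = 4 − 4·(4 − 3)/(4 − (−3)) = 24/7.
f(4) = 4, f(24/7) = −12/49. y_3 = (24/7) − (−12/49)·((24/7) − 4)/((−12/49) − 4) = 45/13.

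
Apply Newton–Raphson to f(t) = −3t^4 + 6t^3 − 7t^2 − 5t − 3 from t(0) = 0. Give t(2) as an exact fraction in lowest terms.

f'(t) = −12t^3 + 18t^2 − 14t − 5.
f(0) = −3, f'(0) = −5, so t(1) = 0 − (−3)/(−5) = −3/5.
f(−3/5) = −2628/625, f'(−3/5) = 1559/125, so t(2) = (−3/5) − (−2628/625)/(1559/125) = −2049/7795.

−2049/7795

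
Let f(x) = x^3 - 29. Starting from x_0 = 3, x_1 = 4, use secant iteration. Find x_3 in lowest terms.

157673/51397

f(3) = -2, f(4) = 35. x_2 = 4 - 35·(4 - 3)/(35 - (-2)) = 113/37.
f(4) = 35, f(113/37) = -26040/50653. x_3 = (113/37) - (-26040/50653)·((113/37) - 4)/((-26040/50653) - 35) = 157673/51397.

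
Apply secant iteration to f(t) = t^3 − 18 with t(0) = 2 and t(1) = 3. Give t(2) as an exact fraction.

f(2) = −10, f(3) = 9. t(2) = 3 − 9·(3 − 2)/(9 − (−10)) = 48/19.

48/19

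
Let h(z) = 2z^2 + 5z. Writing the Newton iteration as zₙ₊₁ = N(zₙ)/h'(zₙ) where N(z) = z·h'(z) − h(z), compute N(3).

18

h'(z) = 4z + 5.
N(z) = z·h'(z) − h(z) = z·(4z + 5) − (2z^2 + 5z) = 2z^2.
N(3) = 18.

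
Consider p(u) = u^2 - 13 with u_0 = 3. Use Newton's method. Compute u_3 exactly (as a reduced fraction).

14159/3927

p'(u) = 2u.
p(3) = -4, p'(3) = 6, so u_1 = 3 - (-4)/6 = 11/3.
p(11/3) = 4/9, p'(11/3) = 22/3, so u_2 = (11/3) - (4/9)/(22/3) = 119/33.
p(119/33) = 4/1089, p'(119/33) = 238/33, so u_3 = (119/33) - (4/1089)/(238/33) = 14159/3927.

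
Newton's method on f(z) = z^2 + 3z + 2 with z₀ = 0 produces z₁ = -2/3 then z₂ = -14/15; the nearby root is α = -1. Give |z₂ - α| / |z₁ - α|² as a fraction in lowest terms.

z₁ - α = -2/3 - (-1) = -2/3 + 1 = 1/3, so |z₁ - α| = 1/3.
z₂ - α = -14/15 - (-1) = -14/15 + 1 = 1/15, so |z₂ - α| = 1/15.
|z₁ - α|² = 1/9.
Ratio = (1/15) / (1/9) = 3/5.

3/5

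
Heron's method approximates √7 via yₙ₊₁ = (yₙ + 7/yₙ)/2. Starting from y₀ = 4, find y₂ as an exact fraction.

977/368

y₁ = (4 + 7/4)/2 = 23/8.
y₂ = (23/8 + 7/(23/8))/2 = 977/368.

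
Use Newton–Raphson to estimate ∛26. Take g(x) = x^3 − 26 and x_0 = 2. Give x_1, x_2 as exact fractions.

g'(x) = 3x^2.
g(2) = −18, g'(2) = 12, so x_1 = 2 − (−18)/12 = 7/2.
g(7/2) = 135/8, g'(7/2) = 147/4, so x_2 = (7/2) − (135/8)/(147/4) = 149/49.

x_1 = 7/2, x_2 = 149/49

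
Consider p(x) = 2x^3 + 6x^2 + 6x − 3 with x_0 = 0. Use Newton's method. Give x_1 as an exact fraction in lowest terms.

p'(x) = 6x^2 + 12x + 6.
p(0) = −3, p'(0) = 6, so x_1 = 0 − (−3)/6 = 1/2.

1/2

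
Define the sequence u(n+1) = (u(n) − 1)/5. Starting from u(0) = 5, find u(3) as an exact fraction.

u(1) = (5 − 1)/5 = 4/5.
u(2) = ((4/5) − 1)/5 = −1/25.
u(3) = ((−1/25) − 1)/5 = −26/125.

−26/125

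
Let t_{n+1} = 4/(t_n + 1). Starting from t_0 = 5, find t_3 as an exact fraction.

20/17

t_1 = 4/(5 + 1) = 2/3.
t_2 = 4/(2/3 + 1) = 12/5.
t_3 = 4/(12/5 + 1) = 20/17.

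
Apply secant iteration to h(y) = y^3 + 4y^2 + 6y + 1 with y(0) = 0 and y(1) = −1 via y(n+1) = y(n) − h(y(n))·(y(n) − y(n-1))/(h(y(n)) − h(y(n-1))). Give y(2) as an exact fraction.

−1/3

h(0) = 1, h(−1) = −2. y(2) = (−1) − (−2)·((−1) − 0)/((−2) − 1) = −1/3.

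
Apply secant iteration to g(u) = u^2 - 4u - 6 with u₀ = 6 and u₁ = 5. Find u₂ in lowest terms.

36/7

g(6) = 6, g(5) = -1. u₂ = 5 - (-1)·(5 - 6)/((-1) - 6) = 36/7.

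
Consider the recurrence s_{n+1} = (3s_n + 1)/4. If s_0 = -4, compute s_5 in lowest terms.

s_1 = (3·(-4) + 1)/4 = -11/4.
s_2 = (3·(-11/4) + 1)/4 = -29/16.
s_3 = (3·(-29/16) + 1)/4 = -71/64.
s_4 = (3·(-71/64) + 1)/4 = -149/256.
s_5 = (3·(-149/256) + 1)/4 = -191/1024.

-191/1024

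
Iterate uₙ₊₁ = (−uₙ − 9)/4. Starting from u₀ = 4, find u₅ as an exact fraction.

−1849/1024

u₁ = (−4 − 9)/4 = −13/4.
u₂ = (−(−13/4) − 9)/4 = −23/16.
u₃ = (−(−23/16) − 9)/4 = −121/64.
u₄ = (−(−121/64) − 9)/4 = −455/256.
u₅ = (−(−455/256) − 9)/4 = −1849/1024.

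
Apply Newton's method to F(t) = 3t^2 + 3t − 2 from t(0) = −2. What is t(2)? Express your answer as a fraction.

F'(t) = 6t + 3.
F(−2) = 4, F'(−2) = −9, so t(1) = (−2) − 4/(−9) = −14/9.
F(−14/9) = 16/27, F'(−14/9) = −19/3, so t(2) = (−14/9) − (16/27)/(−19/3) = −250/171.

−250/171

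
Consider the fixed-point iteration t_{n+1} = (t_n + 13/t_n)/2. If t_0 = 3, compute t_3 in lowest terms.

14159/3927

t_1 = (3 + 13/3)/2 = 11/3.
t_2 = (11/3 + 13/(11/3))/2 = 119/33.
t_3 = (119/33 + 13/(119/33))/2 = 14159/3927.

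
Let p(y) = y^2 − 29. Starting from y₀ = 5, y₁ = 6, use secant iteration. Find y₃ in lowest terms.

673/125

p(5) = −4, p(6) = 7. y₂ = 6 − 7·(6 − 5)/(7 − (−4)) = 59/11.
p(6) = 7, p(59/11) = −28/121. y₃ = (59/11) − (−28/121)·((59/11) − 6)/((−28/121) − 7) = 673/125.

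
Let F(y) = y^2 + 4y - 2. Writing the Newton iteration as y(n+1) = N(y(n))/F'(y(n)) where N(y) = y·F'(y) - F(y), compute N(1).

F'(y) = 2y + 4.
N(y) = y·F'(y) - F(y) = y·(2y + 4) - (y^2 + 4y - 2) = y^2 + 2.
N(1) = 3.

3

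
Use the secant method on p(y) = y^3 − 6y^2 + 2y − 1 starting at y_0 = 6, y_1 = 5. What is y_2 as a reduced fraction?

151/27

p(6) = 11, p(5) = −16. y_2 = 5 − (−16)·(5 − 6)/((−16) − 11) = 151/27.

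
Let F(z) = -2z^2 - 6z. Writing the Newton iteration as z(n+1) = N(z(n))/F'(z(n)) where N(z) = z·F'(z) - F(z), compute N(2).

-8

F'(z) = -4z - 6.
N(z) = z·F'(z) - F(z) = z·(-4z - 6) - (-2z^2 - 6z) = -2z^2.
N(2) = -8.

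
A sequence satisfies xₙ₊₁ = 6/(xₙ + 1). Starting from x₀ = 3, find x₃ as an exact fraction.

x₁ = 6/(3 + 1) = 3/2.
x₂ = 6/(3/2 + 1) = 12/5.
x₃ = 6/(12/5 + 1) = 30/17.

30/17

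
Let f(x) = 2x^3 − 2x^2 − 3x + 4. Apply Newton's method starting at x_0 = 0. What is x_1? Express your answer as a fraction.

f'(x) = 6x^2 − 4x − 3.
f(0) = 4, f'(0) = −3, so x_1 = 0 − 4/(−3) = 4/3.

4/3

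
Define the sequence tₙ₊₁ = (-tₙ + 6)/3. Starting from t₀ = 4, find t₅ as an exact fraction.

t₁ = (-4 + 6)/3 = 2/3.
t₂ = (-(2/3) + 6)/3 = 16/9.
t₃ = (-(16/9) + 6)/3 = 38/27.
t₄ = (-(38/27) + 6)/3 = 124/81.
t₅ = (-(124/81) + 6)/3 = 362/243.

362/243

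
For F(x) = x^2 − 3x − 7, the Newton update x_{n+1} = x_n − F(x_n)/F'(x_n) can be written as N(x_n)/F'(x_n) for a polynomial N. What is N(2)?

11

F'(x) = 2x − 3.
N(x) = x·F'(x) − F(x) = x·(2x − 3) − (x^2 − 3x − 7) = x^2 + 7.
N(2) = 11.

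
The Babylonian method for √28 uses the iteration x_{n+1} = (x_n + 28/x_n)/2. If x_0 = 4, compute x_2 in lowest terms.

233/44

x_1 = (4 + 28/4)/2 = 11/2.
x_2 = (11/2 + 28/(11/2))/2 = 233/44.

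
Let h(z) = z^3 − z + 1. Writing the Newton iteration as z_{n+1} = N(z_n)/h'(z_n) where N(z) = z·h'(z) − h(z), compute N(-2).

−17

h'(z) = 3z^2 − 1.
N(z) = z·h'(z) − h(z) = z·(3z^2 − 1) − (z^3 − z + 1) = 2z^3 − 1.
N(-2) = −17.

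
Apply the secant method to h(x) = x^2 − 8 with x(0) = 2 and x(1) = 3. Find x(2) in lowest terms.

14/5

h(2) = −4, h(3) = 1. x(2) = 3 − 1·(3 − 2)/(1 − (−4)) = 14/5.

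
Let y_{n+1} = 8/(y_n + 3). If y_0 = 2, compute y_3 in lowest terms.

184/109

y_1 = 8/(2 + 3) = 8/5.
y_2 = 8/(8/5 + 3) = 40/23.
y_3 = 8/(40/23 + 3) = 184/109.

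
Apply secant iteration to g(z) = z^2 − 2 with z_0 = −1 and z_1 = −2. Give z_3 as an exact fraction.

g(−1) = −1, g(−2) = 2. z_2 = (−2) − 2·((−2) − (−1))/(2 − (−1)) = −4/3.
g(−2) = 2, g(−4/3) = −2/9. z_3 = (−4/3) − (−2/9)·((−4/3) − (−2))/((−2/9) − 2) = −7/5.

−7/5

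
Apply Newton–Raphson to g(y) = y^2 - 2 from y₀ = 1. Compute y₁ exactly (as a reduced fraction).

3/2

g'(y) = 2y.
g(1) = -1, g'(1) = 2, so y₁ = 1 - (-1)/2 = 3/2.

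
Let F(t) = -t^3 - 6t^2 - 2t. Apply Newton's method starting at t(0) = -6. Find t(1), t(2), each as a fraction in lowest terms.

t(1) = -108/19, t(2) = -594864/105355

F'(t) = -3t^2 - 12t - 2.
F(-6) = 12, F'(-6) = -38, so t(1) = (-6) - 12/(-38) = -108/19.
F(-108/19) = 7992/6859, F'(-108/19) = -11090/361, so t(2) = (-108/19) - (7992/6859)/(-11090/361) = -594864/105355.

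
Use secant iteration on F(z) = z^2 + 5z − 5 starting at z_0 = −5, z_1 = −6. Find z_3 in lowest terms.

−240/41

F(−5) = −5, F(−6) = 1. z_2 = (−6) − 1·((−6) − (−5))/(1 − (−5)) = −35/6.
F(−6) = 1, F(−35/6) = −5/36. z_3 = (−35/6) − (−5/36)·((−35/6) − (−6))/((−5/36) − 1) = −240/41.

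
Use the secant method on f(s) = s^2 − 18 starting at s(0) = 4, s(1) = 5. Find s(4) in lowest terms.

f(4) = −2, f(5) = 7. s(2) = 5 − 7·(5 − 4)/(7 − (−2)) = 38/9.
f(5) = 7, f(38/9) = −14/81. s(3) = (38/9) − (−14/81)·((38/9) − 5)/((−14/81) − 7) = 352/83.
f(38/9) = −14/81, f(352/83) = −98/6889. s(4) = (352/83) − (−98/6889)·((352/83) − (38/9))/((−98/6889) − (−14/81)) = 13411/3161.

13411/3161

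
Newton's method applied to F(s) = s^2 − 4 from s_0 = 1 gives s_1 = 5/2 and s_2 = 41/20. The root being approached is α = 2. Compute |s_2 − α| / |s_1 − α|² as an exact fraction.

1/5

s_1 − α = 5/2 − 2 = 1/2, so |s_1 − α| = 1/2.
s_2 − α = 41/20 − 2 = 1/20, so |s_2 − α| = 1/20.
|s_1 − α|² = 1/4.
Ratio = (1/20) / (1/4) = 1/5.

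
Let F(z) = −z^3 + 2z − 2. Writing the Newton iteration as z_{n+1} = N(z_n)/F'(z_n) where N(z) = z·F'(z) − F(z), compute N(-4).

F'(z) = −3z^2 + 2.
N(z) = z·F'(z) − F(z) = z·(−3z^2 + 2) − (−z^3 + 2z − 2) = −2z^3 + 2.
N(-4) = 130.

130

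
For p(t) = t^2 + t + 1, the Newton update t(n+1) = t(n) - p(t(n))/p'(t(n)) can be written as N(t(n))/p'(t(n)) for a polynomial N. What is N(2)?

3

p'(t) = 2t + 1.
N(t) = t·p'(t) - p(t) = t·(2t + 1) - (t^2 + t + 1) = t^2 - 1.
N(2) = 3.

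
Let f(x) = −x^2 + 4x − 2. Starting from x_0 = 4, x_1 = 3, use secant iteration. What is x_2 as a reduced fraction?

f(4) = −2, f(3) = 1. x_2 = 3 − 1·(3 − 4)/(1 − (−2)) = 10/3.

10/3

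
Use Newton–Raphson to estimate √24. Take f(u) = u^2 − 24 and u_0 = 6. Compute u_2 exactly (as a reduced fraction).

f'(u) = 2u.
f(6) = 12, f'(6) = 12, so u_1 = 6 − 12/12 = 5.
f(5) = 1, f'(5) = 10, so u_2 = 5 − 1/10 = 49/10.

49/10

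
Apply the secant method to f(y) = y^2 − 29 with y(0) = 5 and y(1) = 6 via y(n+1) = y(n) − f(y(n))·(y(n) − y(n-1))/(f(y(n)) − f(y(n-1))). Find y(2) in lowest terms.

f(5) = −4, f(6) = 7. y(2) = 6 − 7·(6 − 5)/(7 − (−4)) = 59/11.

59/11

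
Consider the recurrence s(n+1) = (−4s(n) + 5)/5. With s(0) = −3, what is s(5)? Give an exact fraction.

5377/3125

s(1) = (−4·(−3) + 5)/5 = 17/5.
s(2) = (−4·(17/5) + 5)/5 = −43/25.
s(3) = (−4·(−43/25) + 5)/5 = 297/125.
s(4) = (−4·(297/125) + 5)/5 = −563/625.
s(5) = (−4·(−563/625) + 5)/5 = 5377/3125.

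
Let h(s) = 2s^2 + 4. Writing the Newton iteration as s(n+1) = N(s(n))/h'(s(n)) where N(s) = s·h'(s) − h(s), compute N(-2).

4

h'(s) = 4s.
N(s) = s·h'(s) − h(s) = s·(4s) − (2s^2 + 4) = 2s^2 − 4.
N(-2) = 4.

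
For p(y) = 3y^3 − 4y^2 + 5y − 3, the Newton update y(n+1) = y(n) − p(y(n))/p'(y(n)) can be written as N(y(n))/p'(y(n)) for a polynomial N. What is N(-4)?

−445

p'(y) = 9y^2 − 8y + 5.
N(y) = y·p'(y) − p(y) = y·(9y^2 − 8y + 5) − (3y^3 − 4y^2 + 5y − 3) = 6y^3 − 4y^2 + 3.
N(-4) = −445.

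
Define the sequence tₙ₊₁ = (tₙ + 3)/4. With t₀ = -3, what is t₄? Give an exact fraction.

63/64

t₁ = ((-3) + 3)/4 = 0.
t₂ = (0 + 3)/4 = 3/4.
t₃ = ((3/4) + 3)/4 = 15/16.
t₄ = ((15/16) + 3)/4 = 63/64.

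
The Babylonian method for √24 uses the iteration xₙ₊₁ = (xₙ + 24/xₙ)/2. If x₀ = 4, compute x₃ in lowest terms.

x₁ = (4 + 24/4)/2 = 5.
x₂ = (5 + 24/5)/2 = 49/10.
x₃ = (49/10 + 24/(49/10))/2 = 4801/980.

4801/980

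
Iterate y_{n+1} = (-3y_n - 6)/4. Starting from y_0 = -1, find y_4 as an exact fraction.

y_1 = (-3·(-1) - 6)/4 = -3/4.
y_2 = (-3·(-3/4) - 6)/4 = -15/16.
y_3 = (-3·(-15/16) - 6)/4 = -51/64.
y_4 = (-3·(-51/64) - 6)/4 = -231/256.

-231/256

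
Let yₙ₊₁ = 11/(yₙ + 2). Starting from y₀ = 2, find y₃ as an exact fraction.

y₁ = 11/(2 + 2) = 11/4.
y₂ = 11/(11/4 + 2) = 44/19.
y₃ = 11/(44/19 + 2) = 209/82.

209/82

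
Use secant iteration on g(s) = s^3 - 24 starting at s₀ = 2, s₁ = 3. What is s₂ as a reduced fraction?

54/19

g(2) = -16, g(3) = 3. s₂ = 3 - 3·(3 - 2)/(3 - (-16)) = 54/19.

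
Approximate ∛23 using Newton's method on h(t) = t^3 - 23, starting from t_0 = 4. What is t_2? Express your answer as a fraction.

4714759/1641672

h'(t) = 3t^2.
h(4) = 41, h'(4) = 48, so t_1 = 4 - 41/48 = 151/48.
h(151/48) = 899335/110592, h'(151/48) = 22801/768, so t_2 = (151/48) - (899335/110592)/(22801/768) = 4714759/1641672.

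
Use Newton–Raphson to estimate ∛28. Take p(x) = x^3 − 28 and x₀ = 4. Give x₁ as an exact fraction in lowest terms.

p'(x) = 3x^2.
p(4) = 36, p'(4) = 48, so x₁ = 4 − 36/48 = 13/4.

13/4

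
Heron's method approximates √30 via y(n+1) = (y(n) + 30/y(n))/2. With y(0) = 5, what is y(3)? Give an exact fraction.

y(1) = (5 + 30/5)/2 = 11/2.
y(2) = (11/2 + 30/(11/2))/2 = 241/44.
y(3) = (241/44 + 30/(241/44))/2 = 116161/21208.

116161/21208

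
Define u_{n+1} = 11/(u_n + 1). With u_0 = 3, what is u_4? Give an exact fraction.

u_1 = 11/(3 + 1) = 11/4.
u_2 = 11/(11/4 + 1) = 44/15.
u_3 = 11/(44/15 + 1) = 165/59.
u_4 = 11/(165/59 + 1) = 649/224.

649/224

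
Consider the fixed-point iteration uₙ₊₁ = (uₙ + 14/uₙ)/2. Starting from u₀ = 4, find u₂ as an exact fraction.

449/120

u₁ = (4 + 14/4)/2 = 15/4.
u₂ = (15/4 + 14/(15/4))/2 = 449/120.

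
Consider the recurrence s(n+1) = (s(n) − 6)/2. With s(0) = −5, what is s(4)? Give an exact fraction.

−95/16

s(1) = ((−5) − 6)/2 = −11/2.
s(2) = ((−11/2) − 6)/2 = −23/4.
s(3) = ((−23/4) − 6)/2 = −47/8.
s(4) = ((−47/8) − 6)/2 = −95/16.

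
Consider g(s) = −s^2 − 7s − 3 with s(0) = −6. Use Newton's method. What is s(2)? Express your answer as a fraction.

−1014/155

g'(s) = −2s − 7.
g(−6) = 3, g'(−6) = 5, so s(1) = (−6) − 3/5 = −33/5.
g(−33/5) = −9/25, g'(−33/5) = 31/5, so s(2) = (−33/5) − (−9/25)/(31/5) = −1014/155.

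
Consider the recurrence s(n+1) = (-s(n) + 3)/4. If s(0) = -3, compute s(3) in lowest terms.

21/32

s(1) = (-(-3) + 3)/4 = 3/2.
s(2) = (-(3/2) + 3)/4 = 3/8.
s(3) = (-(3/8) + 3)/4 = 21/32.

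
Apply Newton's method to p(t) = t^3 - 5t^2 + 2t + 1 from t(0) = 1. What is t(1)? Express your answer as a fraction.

p'(t) = 3t^2 - 10t + 2.
p(1) = -1, p'(1) = -5, so t(1) = 1 - (-1)/(-5) = 4/5.

4/5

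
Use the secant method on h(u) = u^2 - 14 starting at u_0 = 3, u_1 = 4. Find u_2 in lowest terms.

26/7

h(3) = -5, h(4) = 2. u_2 = 4 - 2·(4 - 3)/(2 - (-5)) = 26/7.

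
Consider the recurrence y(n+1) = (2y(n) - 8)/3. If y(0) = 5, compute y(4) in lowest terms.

y(1) = (2·5 - 8)/3 = 2/3.
y(2) = (2·(2/3) - 8)/3 = -20/9.
y(3) = (2·(-20/9) - 8)/3 = -112/27.
y(4) = (2·(-112/27) - 8)/3 = -440/81.

-440/81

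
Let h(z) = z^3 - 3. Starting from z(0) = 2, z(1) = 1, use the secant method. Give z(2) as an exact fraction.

h(2) = 5, h(1) = -2. z(2) = 1 - (-2)·(1 - 2)/((-2) - 5) = 9/7.

9/7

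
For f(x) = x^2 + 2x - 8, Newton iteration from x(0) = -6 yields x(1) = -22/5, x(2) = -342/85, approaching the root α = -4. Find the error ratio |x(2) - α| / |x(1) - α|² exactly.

x(1) - α = -22/5 - (-4) = -22/5 + 4 = -2/5, so |x(1) - α| = 2/5.
x(2) - α = -342/85 - (-4) = -342/85 + 4 = -2/85, so |x(2) - α| = 2/85.
|x(1) - α|² = 4/25.
Ratio = (2/85) / (4/25) = 5/34.

5/34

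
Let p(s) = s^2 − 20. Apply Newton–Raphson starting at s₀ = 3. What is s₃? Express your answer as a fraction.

4858801/1086456

p'(s) = 2s.
p(3) = −11, p'(3) = 6, so s₁ = 3 − (−11)/6 = 29/6.
p(29/6) = 121/36, p'(29/6) = 29/3, so s₂ = (29/6) − (121/36)/(29/3) = 1561/348.
p(1561/348) = 14641/121104, p'(1561/348) = 1561/174, so s₃ = (1561/348) − (14641/121104)/(1561/174) = 4858801/1086456.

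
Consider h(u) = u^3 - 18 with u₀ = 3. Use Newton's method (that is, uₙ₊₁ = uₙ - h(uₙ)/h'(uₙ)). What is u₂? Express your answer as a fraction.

755/288

h'(u) = 3u^2.
h(3) = 9, h'(3) = 27, so u₁ = 3 - 9/27 = 8/3.
h(8/3) = 26/27, h'(8/3) = 64/3, so u₂ = (8/3) - (26/27)/(64/3) = 755/288.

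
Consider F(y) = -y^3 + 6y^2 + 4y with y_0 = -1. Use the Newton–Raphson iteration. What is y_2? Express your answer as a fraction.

-1312/2101

F'(y) = -3y^2 + 12y + 4.
F(-1) = 3, F'(-1) = -11, so y_1 = (-1) - 3/(-11) = -8/11.
F(-8/11) = 864/1331, F'(-8/11) = -764/121, so y_2 = (-8/11) - (864/1331)/(-764/121) = -1312/2101.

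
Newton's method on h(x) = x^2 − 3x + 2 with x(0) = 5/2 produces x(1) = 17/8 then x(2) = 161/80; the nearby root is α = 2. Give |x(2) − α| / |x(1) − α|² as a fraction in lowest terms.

4/5

x(1) − α = 17/8 − 2 = 1/8, so |x(1) − α| = 1/8.
x(2) − α = 161/80 − 2 = 1/80, so |x(2) − α| = 1/80.
|x(1) − α|² = 1/64.
Ratio = (1/80) / (1/64) = 4/5.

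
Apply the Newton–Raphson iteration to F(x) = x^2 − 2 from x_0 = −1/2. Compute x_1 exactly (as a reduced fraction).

−9/4

F'(x) = 2x.
F(−1/2) = −7/4, F'(−1/2) = −1, so x_1 = (−1/2) − (−7/4)/(−1) = −9/4.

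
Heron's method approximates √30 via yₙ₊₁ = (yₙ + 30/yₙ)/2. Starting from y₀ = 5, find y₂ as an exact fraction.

y₁ = (5 + 30/5)/2 = 11/2.
y₂ = (11/2 + 30/(11/2))/2 = 241/44.

241/44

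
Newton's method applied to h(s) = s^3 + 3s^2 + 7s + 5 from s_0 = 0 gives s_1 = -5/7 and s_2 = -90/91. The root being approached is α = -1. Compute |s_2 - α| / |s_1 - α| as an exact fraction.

1/26

s_1 - α = -5/7 - (-1) = -5/7 + 1 = 2/7, so |s_1 - α| = 2/7.
s_2 - α = -90/91 - (-1) = -90/91 + 1 = 1/91, so |s_2 - α| = 1/91.
Ratio = (1/91) / (2/7) = 1/26.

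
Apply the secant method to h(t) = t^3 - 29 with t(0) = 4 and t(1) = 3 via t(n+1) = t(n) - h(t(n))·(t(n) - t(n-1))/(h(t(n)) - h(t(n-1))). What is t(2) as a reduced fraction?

113/37

h(4) = 35, h(3) = -2. t(2) = 3 - (-2)·(3 - 4)/((-2) - 35) = 113/37.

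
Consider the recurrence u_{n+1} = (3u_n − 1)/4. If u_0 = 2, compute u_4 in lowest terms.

u_1 = (3·2 − 1)/4 = 5/4.
u_2 = (3·(5/4) − 1)/4 = 11/16.
u_3 = (3·(11/16) − 1)/4 = 17/64.
u_4 = (3·(17/64) − 1)/4 = −13/256.

−13/256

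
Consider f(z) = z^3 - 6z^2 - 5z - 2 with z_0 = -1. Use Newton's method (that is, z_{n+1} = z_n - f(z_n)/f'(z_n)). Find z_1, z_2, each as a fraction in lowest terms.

f'(z) = 3z^2 - 12z - 5.
f(-1) = -4, f'(-1) = 10, so z_1 = (-1) - (-4)/10 = -3/5.
f(-3/5) = -172/125, f'(-3/5) = 82/25, so z_2 = (-3/5) - (-172/125)/(82/25) = -37/205.

z_1 = -3/5, z_2 = -37/205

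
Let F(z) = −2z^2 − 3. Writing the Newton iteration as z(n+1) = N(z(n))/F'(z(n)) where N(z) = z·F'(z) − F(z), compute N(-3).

F'(z) = −4z.
N(z) = z·F'(z) − F(z) = z·(−4z) − (−2z^2 − 3) = −2z^2 + 3.
N(-3) = −15.

−15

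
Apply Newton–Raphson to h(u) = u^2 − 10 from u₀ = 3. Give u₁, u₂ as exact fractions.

u₁ = 19/6, u₂ = 721/228

h'(u) = 2u.
h(3) = −1, h'(3) = 6, so u₁ = 3 − (−1)/6 = 19/6.
h(19/6) = 1/36, h'(19/6) = 19/3, so u₂ = (19/6) − (1/36)/(19/3) = 721/228.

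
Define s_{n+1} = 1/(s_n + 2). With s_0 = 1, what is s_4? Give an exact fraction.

17/41

s_1 = 1/(1 + 2) = 1/3.
s_2 = 1/(1/3 + 2) = 3/7.
s_3 = 1/(3/7 + 2) = 7/17.
s_4 = 1/(7/17 + 2) = 17/41.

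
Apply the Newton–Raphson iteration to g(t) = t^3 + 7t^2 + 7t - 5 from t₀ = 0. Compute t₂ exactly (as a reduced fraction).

1595/3178

g'(t) = 3t^2 + 14t + 7.
g(0) = -5, g'(0) = 7, so t₁ = 0 - (-5)/7 = 5/7.
g(5/7) = 1350/343, g'(5/7) = 908/49, so t₂ = (5/7) - (1350/343)/(908/49) = 1595/3178.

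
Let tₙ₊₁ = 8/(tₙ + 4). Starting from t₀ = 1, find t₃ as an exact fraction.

t₁ = 8/(1 + 4) = 8/5.
t₂ = 8/(8/5 + 4) = 10/7.
t₃ = 8/(10/7 + 4) = 28/19.

28/19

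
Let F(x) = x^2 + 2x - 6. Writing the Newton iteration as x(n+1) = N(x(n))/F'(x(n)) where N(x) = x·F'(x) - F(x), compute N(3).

F'(x) = 2x + 2.
N(x) = x·F'(x) - F(x) = x·(2x + 2) - (x^2 + 2x - 6) = x^2 + 6.
N(3) = 15.

15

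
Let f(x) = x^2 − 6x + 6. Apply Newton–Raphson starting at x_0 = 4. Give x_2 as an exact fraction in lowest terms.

19/4

f'(x) = 2x − 6.
f(4) = −2, f'(4) = 2, so x_1 = 4 − (−2)/2 = 5.
f(5) = 1, f'(5) = 4, so x_2 = 5 − 1/4 = 19/4.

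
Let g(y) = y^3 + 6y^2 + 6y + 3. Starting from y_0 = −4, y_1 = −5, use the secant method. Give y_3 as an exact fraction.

g(−4) = 11, g(−5) = −2. y_2 = (−5) − (−2)·((−5) − (−4))/((−2) − 11) = −63/13.
g(−5) = −2, g(−63/13) = 2244/2197. y_3 = (−63/13) − (2244/2197)·((−63/13) − (−5))/((2244/2197) − (−2)) = −16257/3319.

−16257/3319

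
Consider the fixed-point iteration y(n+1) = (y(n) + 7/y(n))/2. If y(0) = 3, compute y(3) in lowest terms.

32257/12192

y(1) = (3 + 7/3)/2 = 8/3.
y(2) = (8/3 + 7/(8/3))/2 = 127/48.
y(3) = (127/48 + 7/(127/48))/2 = 32257/12192.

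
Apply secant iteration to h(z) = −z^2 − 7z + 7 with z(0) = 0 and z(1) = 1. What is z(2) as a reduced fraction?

h(0) = 7, h(1) = −1. z(2) = 1 − (−1)·(1 − 0)/((−1) − 7) = 7/8.

7/8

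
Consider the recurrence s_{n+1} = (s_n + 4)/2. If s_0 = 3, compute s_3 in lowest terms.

s_1 = (3 + 4)/2 = 7/2.
s_2 = ((7/2) + 4)/2 = 15/4.
s_3 = ((15/4) + 4)/2 = 31/8.

31/8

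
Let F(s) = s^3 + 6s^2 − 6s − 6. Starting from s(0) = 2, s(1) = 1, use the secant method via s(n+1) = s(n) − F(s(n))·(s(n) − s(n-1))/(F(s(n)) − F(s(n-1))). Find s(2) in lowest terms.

24/19

F(2) = 14, F(1) = −5. s(2) = 1 − (−5)·(1 − 2)/((−5) − 14) = 24/19.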